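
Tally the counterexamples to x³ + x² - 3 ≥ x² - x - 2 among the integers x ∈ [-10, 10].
Counterexamples in [-10, 10]: {-10, -9, -8, -7, -6, -5, -4, -3, -2, -1, 0}.

Counting them gives 11 values.

Answer: 11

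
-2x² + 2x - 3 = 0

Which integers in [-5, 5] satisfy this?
Over all integers in [-5, 5], LHS − RHS is always negative; it is closest to 0 at x = 0, where it equals -3:
x = 0: LHS = -2·0² + 2·0 - 3 = -3; -3 = 0 — FAILS
At the ends of the range:
x = -5: LHS = -2·(-5)² + 2·(-5) - 3 = -63; -63 = 0 — FAILS
x = 5: LHS = -2·5² + 2·5 - 3 = -43; -43 = 0 — FAILS
Hence LHS − RHS is never 0, i.e. the two sides are never equal, so the claimed relation (=) fails for every integer in [-5, 5].

Answer: None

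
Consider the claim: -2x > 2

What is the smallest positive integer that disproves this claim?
Testing positive integers:
x = 1: LHS = -2·1 = -2; -2 > 2 — FAILS  ← smallest positive counterexample

Answer: x = 1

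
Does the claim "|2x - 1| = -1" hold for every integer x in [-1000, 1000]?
The claim fails at x = 0:
x = 0: LHS = |2·0 - 1| = |-1| = 1; 1 = -1 — FAILS

Because a single integer refutes it, the statement is false.

Answer: False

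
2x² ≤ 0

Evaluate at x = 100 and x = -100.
x = 100: LHS = 2·100² = 20000; 20000 ≤ 0 — FAILS
x = -100: LHS = 2·(-100)² = 20000; 20000 ≤ 0 — FAILS

Answer: No, fails for both x = 100 and x = -100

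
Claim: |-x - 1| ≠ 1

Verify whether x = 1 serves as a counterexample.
Substitute x = 1 into the relation:
x = 1: LHS = |-1 - 1| = |-2| = 2; 2 ≠ 1 — holds

The claim holds here, so x = 1 is not a counterexample. (A counterexample exists elsewhere, e.g. x = 0.)

Answer: No, x = 1 is not a counterexample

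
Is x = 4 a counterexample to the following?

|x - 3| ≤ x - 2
Substitute x = 4 into the relation:
x = 4: LHS = |4 - 3| = |1| = 1, RHS = 4 - 2 = 2; 1 ≤ 2 — holds

The claim holds here, so x = 4 is not a counterexample. (A counterexample exists elsewhere, e.g. x = 0.)

Answer: No, x = 4 is not a counterexample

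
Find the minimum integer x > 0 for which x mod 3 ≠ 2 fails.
Testing positive integers:
x = 1: LHS = 1 mod 3 = 1; 1 ≠ 2 — holds
x = 2: LHS = 2 mod 3 = 2; 2 ≠ 2 — FAILS  ← smallest positive counterexample

Answer: x = 2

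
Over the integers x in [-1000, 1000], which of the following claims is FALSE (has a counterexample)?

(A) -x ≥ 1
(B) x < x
(A) x = 0: LHS = -0 = 0; 0 ≥ 1 — FAILS
(B) x = 0: 0 < 0 — FAILS

Answer: Both A and B are false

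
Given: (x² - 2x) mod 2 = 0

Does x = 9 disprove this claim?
Substitute x = 9 into the relation:
x = 9: LHS = (9² - 2·9) mod 2 = 63 mod 2 = 1; 1 = 0 — FAILS

Since the claim fails at x = 9, this value is a counterexample.

Answer: Yes, x = 9 is a counterexample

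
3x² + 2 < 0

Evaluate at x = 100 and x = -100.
x = 100: LHS = 3·100² + 2 = 30002; 30002 < 0 — FAILS
x = -100: LHS = 3·(-100)² + 2 = 30002; 30002 < 0 — FAILS

Answer: No, fails for both x = 100 and x = -100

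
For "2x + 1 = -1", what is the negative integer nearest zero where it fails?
Testing negative integers from -1 downward:
x = -1: LHS = 2·(-1) + 1 = -1; -1 = -1 — holds
x = -2: LHS = 2·(-2) + 1 = -3; -3 = -1 — FAILS  ← closest negative counterexample to 0

Answer: x = -2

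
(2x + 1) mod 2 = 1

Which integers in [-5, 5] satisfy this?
For a polynomial with integer coefficients, its value mod 2 depends only on x mod 2, so it suffices to check one representative of each residue class, x = 0, 1:
x = 0: LHS = (2·0 + 1) mod 2 = 1 mod 2 = 1; 1 = 1 — holds
x = 1: LHS = (2·1 + 1) mod 2 = 3 mod 2 = 1; 1 = 1 — holds
The relation holds in every residue class, so the relation holds for every integer in [-5, 5].

Answer: All integers in [-5, 5]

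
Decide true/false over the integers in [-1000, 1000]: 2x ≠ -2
The claim fails at x = -1:
x = -1: LHS = 2·(-1) = -2; -2 ≠ -2 — FAILS

Because a single integer refutes it, the statement is false.

Answer: False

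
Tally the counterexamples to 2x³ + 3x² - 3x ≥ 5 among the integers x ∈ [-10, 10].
Counterexamples in [-10, 10]: {-10, -9, -8, -7, -6, -5, -4, -3, -2, -1, 0, 1}.

Counting them gives 12 values.

Answer: 12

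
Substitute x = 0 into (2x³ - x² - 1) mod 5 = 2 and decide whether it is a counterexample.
Substitute x = 0 into the relation:
x = 0: LHS = (2·0³ - 0² - 1) mod 5 = (-1) mod 5 = 4; 4 = 2 — FAILS

Since the claim fails at x = 0, this value is a counterexample.

Answer: Yes, x = 0 is a counterexample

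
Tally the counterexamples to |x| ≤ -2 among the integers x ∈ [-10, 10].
Counterexamples in [-10, 10]: {-10, -9, -8, -7, -6, -5, -4, -3, -2, -1, 0, 1, 2, 3, 4, 5, 6, 7, 8, 9, 10}.

Counting them gives 21 values.

Answer: 21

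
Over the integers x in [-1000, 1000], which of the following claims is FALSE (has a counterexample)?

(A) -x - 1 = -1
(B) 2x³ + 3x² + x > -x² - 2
(A) x = 1: LHS = -1 - 1 = -2; -2 = -1 — FAILS
(B) x = -2: LHS = 2·(-2)³ + 3·(-2)² + (-2) = -6, RHS = -(-2)² - 2 = -6; -6 > -6 — FAILS

Answer: Both A and B are false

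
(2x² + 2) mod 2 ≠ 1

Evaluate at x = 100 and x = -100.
x = 100: LHS = (2·100² + 2) mod 2 = 20002 mod 2 = 0; 0 ≠ 1 — holds
x = -100: LHS = (2·(-100)² + 2) mod 2 = 20002 mod 2 = 0; 0 ≠ 1 — holds

Answer: Yes, holds for both x = 100 and x = -100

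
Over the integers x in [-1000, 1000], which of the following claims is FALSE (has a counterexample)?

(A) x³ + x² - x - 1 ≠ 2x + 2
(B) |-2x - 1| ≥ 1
(A) x = -1: LHS = (-1)³ + (-1)² - (-1) - 1 = 0, RHS = 2·(-1) + 2 = 0; 0 ≠ 0 — FAILS

(B) Over all integers in [-1000, 1000], LHS − RHS is smallest at x = 0, where it equals 0:
x = 0: LHS = |-2·0 - 1| = |-1| = 1; 1 ≥ 1 — holds
At the ends of the range:
x = -1000: LHS = |-2·(-1000) - 1| = |1999| = 1999; 1999 ≥ 1 — holds
x = 1000: LHS = |-2·1000 - 1| = |-2001| = 2001; 2001 ≥ 1 — holds
Hence LHS − RHS is never negative, i.e. LHS ≥ RHS throughout, so the relation holds for every integer in [-1000, 1000].

Only (A) has a counterexample.

Answer: A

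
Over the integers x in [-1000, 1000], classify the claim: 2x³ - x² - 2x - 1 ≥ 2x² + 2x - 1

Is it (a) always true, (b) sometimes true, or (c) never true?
Holds at x = 0: LHS = 2·0³ - 0² - 2·0 - 1 = -1, RHS = 2·0² + 2·0 - 1 = -1; -1 ≥ -1 — holds
Fails at x = 1: LHS = 2·1³ - 1² - 2·1 - 1 = -2, RHS = 2·1² + 2·1 - 1 = 3; -2 ≥ 3 — FAILS
It is satisfied by some integers in the range but not all.

Answer: Sometimes true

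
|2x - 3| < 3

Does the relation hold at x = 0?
x = 0: LHS = |2·0 - 3| = |-3| = 3; 3 < 3 — FAILS

The relation fails at x = 0, so x = 0 is a counterexample.

Answer: No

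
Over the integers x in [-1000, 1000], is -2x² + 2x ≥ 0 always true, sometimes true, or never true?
Holds at x = 0: LHS = -2·0² + 2·0 = 0; 0 ≥ 0 — holds
Fails at x = -1: LHS = -2·(-1)² + 2·(-1) = -4; -4 ≥ 0 — FAILS
It is satisfied by some integers in the range but not all.

Answer: Sometimes true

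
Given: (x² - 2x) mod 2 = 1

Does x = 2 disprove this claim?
Substitute x = 2 into the relation:
x = 2: LHS = (2² - 2·2) mod 2 = 0 mod 2 = 0; 0 = 1 — FAILS

Since the claim fails at x = 2, this value is a counterexample.

Answer: Yes, x = 2 is a counterexample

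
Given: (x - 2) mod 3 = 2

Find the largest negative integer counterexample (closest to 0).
Testing negative integers from -1 downward:
x = -1: LHS = ((-1) - 2) mod 3 = (-3) mod 3 = 0; 0 = 2 — FAILS  ← closest negative counterexample to 0

Answer: x = -1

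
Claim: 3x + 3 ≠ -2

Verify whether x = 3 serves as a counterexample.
Substitute x = 3 into the relation:
x = 3: LHS = 3·3 + 3 = 12; 12 ≠ -2 — holds

The relation holds at x = 3, so it is not a counterexample.

Answer: No, x = 3 is not a counterexample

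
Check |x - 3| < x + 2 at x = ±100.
x = 100: LHS = |100 - 3| = |97| = 97, RHS = 100 + 2 = 102; 97 < 102 — holds
x = -100: LHS = |(-100) - 3| = |-103| = 103, RHS = (-100) + 2 = -98; 103 < -98 — FAILS

Answer: Partially: holds for x = 100, fails for x = -100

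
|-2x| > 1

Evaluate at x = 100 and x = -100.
x = 100: LHS = |-2·100| = |-200| = 200; 200 > 1 — holds
x = -100: LHS = |-2·(-100)| = |200| = 200; 200 > 1 — holds

Answer: Yes, holds for both x = 100 and x = -100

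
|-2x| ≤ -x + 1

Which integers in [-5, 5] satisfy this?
Holds for: {-1, 0}
Fails for: {-5, -4, -3, -2, 1, 2, 3, 4, 5}

Answer: {-1, 0}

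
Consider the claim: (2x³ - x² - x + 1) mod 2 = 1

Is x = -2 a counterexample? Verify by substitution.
Substitute x = -2 into the relation:
x = -2: LHS = (2·(-2)³ - (-2)² - (-2) + 1) mod 2 = (-17) mod 2 = 1; 1 = 1 — holds

The relation holds at x = -2, so it is not a counterexample.

Answer: No, x = -2 is not a counterexample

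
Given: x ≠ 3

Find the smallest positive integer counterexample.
Testing positive integers:
x = 1: 1 ≠ 3 — holds
x = 2: 2 ≠ 3 — holds
x = 3: 3 ≠ 3 — FAILS  ← smallest positive counterexample

Answer: x = 3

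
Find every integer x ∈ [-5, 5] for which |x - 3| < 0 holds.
An absolute value is never negative, so the left side is ≥ 0 for every x, while the right side is 0. Tightest case in [-5, 5] is x = 3:
x = 3: LHS = |3 - 3| = |0| = 0; 0 < 0 — FAILS
Hence LHS − RHS is never negative, i.e. LHS ≥ RHS throughout, so the claimed relation (<) fails for every integer in [-5, 5].

Answer: None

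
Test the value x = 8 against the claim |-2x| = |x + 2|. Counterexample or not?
Substitute x = 8 into the relation:
x = 8: LHS = |-2·8| = |-16| = 16, RHS = |8 + 2| = |10| = 10; 16 = 10 — FAILS

Since the claim fails at x = 8, this value is a counterexample.

Answer: Yes, x = 8 is a counterexample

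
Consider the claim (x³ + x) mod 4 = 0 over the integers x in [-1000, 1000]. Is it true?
The claim fails at x = 1:
x = 1: LHS = (1³ + 1) mod 4 = 2 mod 4 = 2; 2 = 0 — FAILS

Because a single integer refutes it, the statement is false.

Answer: False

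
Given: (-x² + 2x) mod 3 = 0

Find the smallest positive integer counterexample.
Testing positive integers:
x = 1: LHS = (-1² + 2·1) mod 3 = 1 mod 3 = 1; 1 = 0 — FAILS  ← smallest positive counterexample

Answer: x = 1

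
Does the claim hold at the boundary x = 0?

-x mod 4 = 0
x = 0: LHS = (-0) mod 4 = 0 mod 4 = 0; 0 = 0 — holds

The relation is satisfied at x = 0.

Answer: Yes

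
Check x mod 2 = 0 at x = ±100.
x = 100: LHS = 100 mod 2 = 0; 0 = 0 — holds
x = -100: LHS = (-100) mod 2 = 0; 0 = 0 — holds

Answer: Yes, holds for both x = 100 and x = -100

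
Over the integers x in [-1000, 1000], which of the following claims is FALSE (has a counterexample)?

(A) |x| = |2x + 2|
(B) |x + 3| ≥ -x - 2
(A) x = 0: LHS = |0| = 0, RHS = |2·0 + 2| = |2| = 2; 0 = 2 — FAILS
(B) x = -3: LHS = |(-3) + 3| = |0| = 0, RHS = -(-3) - 2 = 1; 0 ≥ 1 — FAILS

Answer: Both A and B are false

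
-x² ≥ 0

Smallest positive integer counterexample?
Testing positive integers:
x = 1: LHS = -1² = -1; -1 ≥ 0 — FAILS  ← smallest positive counterexample

Answer: x = 1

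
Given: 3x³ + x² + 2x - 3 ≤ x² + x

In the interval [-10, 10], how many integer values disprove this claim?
Counterexamples in [-10, 10]: {1, 2, 3, 4, 5, 6, 7, 8, 9, 10}.

Counting them gives 10 values.

Answer: 10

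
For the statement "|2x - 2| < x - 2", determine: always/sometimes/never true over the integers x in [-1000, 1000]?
Over all integers in [-1000, 1000], LHS − RHS is smallest at x = 1, where it equals 1:
x = 1: LHS = |2·1 - 2| = |0| = 0, RHS = 1 - 2 = -1; 0 < -1 — FAILS
At the ends of the range:
x = -1000: LHS = |2·(-1000) - 2| = |-2002| = 2002, RHS = (-1000) - 2 = -1002; 2002 < -1002 — FAILS
x = 1000: LHS = |2·1000 - 2| = |1998| = 1998, RHS = 1000 - 2 = 998; 1998 < 998 — FAILS
Hence LHS − RHS is never negative, i.e. LHS ≥ RHS throughout, so the claimed relation (<) fails for every integer in [-1000, 1000].

No integer in the range satisfies it.

Answer: Never true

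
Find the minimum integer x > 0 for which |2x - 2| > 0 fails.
Testing positive integers:
x = 1: LHS = |2·1 - 2| = |0| = 0; 0 > 0 — FAILS  ← smallest positive counterexample

Answer: x = 1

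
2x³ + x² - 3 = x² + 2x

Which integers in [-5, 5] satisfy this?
Track d = LHS − RHS over the integers in [-5, 5]. Equality would need d = 0, but d changes sign only between consecutive integers, jumping over 0:
x = 1: LHS = 2·1³ + 1² - 3 = 0, RHS = 1² + 2·1 = 3; 0 = 3 — FAILS  (d = -3)
x = 2: LHS = 2·2³ + 2² - 3 = 17, RHS = 2² + 2·2 = 8; 17 = 8 — FAILS  (d = 9)
Away from these crossings d keeps a constant sign, and checking every integer in [-5, 5] confirms d ≠ 0 throughout. Hence the two sides are never equal, so the claimed relation (=) fails for every integer in [-5, 5].

Answer: None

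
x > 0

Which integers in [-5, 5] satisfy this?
Holds for: {1, 2, 3, 4, 5}
Fails for: {-5, -4, -3, -2, -1, 0}

Answer: {1, 2, 3, 4, 5}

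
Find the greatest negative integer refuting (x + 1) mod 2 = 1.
Testing negative integers from -1 downward:
x = -1: LHS = ((-1) + 1) mod 2 = 0 mod 2 = 0; 0 = 1 — FAILS  ← closest negative counterexample to 0

Answer: x = -1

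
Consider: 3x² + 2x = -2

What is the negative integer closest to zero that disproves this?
Testing negative integers from -1 downward:
x = -1: LHS = 3·(-1)² + 2·(-1) = 1; 1 = -2 — FAILS  ← closest negative counterexample to 0

Answer: x = -1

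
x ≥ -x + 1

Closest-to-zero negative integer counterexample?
Testing negative integers from -1 downward:
x = -1: RHS = -(-1) + 1 = 2; -1 ≥ 2 — FAILS  ← closest negative counterexample to 0

Answer: x = -1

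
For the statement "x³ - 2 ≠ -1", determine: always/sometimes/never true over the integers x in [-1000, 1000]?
Holds at x = 0: LHS = 0³ - 2 = -2; -2 ≠ -1 — holds
Fails at x = 1: LHS = 1³ - 2 = -1; -1 ≠ -1 — FAILS
It is satisfied by some integers in the range but not all.

Answer: Sometimes true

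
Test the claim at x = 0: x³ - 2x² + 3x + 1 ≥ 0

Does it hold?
x = 0: LHS = 0³ - 2·0² + 3·0 + 1 = 1; 1 ≥ 0 — holds

The relation is satisfied at x = 0.

Answer: Yes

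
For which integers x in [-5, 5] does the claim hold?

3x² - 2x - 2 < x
Holds for: {0, 1}
Fails for: {-5, -4, -3, -2, -1, 2, 3, 4, 5}

Answer: {0, 1}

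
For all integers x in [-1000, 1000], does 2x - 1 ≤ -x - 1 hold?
The claim fails at x = 1:
x = 1: LHS = 2·1 - 1 = 1, RHS = -1 - 1 = -2; 1 ≤ -2 — FAILS

Because a single integer refutes it, the statement is false.

Answer: False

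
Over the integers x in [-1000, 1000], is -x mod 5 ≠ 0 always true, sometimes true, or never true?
Holds at x = 1: LHS = (-1) mod 5 = 4; 4 ≠ 0 — holds
Fails at x = 0: LHS = (-0) mod 5 = 0 mod 5 = 0; 0 ≠ 0 — FAILS
It is satisfied by some integers in the range but not all.

Answer: Sometimes true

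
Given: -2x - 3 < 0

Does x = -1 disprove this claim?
Substitute x = -1 into the relation:
x = -1: LHS = -2·(-1) - 3 = -1; -1 < 0 — holds

The claim holds here, so x = -1 is not a counterexample. (A counterexample exists elsewhere, e.g. x = -2.)

Answer: No, x = -1 is not a counterexample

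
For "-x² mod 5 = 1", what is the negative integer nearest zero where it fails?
Testing negative integers from -1 downward:
x = -1: LHS = (-(-1)²) mod 5 = (-1) mod 5 = 4; 4 = 1 — FAILS  ← closest negative counterexample to 0

Answer: x = -1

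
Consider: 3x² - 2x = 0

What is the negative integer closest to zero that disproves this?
Testing negative integers from -1 downward:
x = -1: LHS = 3·(-1)² - 2·(-1) = 5; 5 = 0 — FAILS  ← closest negative counterexample to 0

Answer: x = -1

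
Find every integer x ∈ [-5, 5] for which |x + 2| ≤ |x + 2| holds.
Over all integers in [-5, 5], LHS − RHS is largest at x = 0, where it equals 0:
x = 0: LHS = |0 + 2| = |2| = 2, RHS = |0 + 2| = |2| = 2; 2 ≤ 2 — holds
At the ends of the range:
x = -5: LHS = |(-5) + 2| = |-3| = 3, RHS = |(-5) + 2| = |-3| = 3; 3 ≤ 3 — holds
x = 5: LHS = |5 + 2| = |7| = 7, RHS = |5 + 2| = |7| = 7; 7 ≤ 7 — holds
Hence LHS − RHS is never positive, i.e. LHS ≤ RHS throughout, so the relation holds for every integer in [-5, 5].

Answer: All integers in [-5, 5]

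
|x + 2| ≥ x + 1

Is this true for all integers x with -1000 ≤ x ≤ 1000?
Over all integers in [-1000, 1000], LHS − RHS is smallest at x = 0, where it equals 1:
x = 0: LHS = |0 + 2| = |2| = 2, RHS = 0 + 1 = 1; 2 ≥ 1 — holds
At the ends of the range:
x = -1000: LHS = |(-1000) + 2| = |-998| = 998, RHS = (-1000) + 1 = -999; 998 ≥ -999 — holds
x = 1000: LHS = |1000 + 2| = |1002| = 1002, RHS = 1000 + 1 = 1001; 1002 ≥ 1001 — holds
Hence LHS − RHS is never negative, i.e. LHS ≥ RHS throughout, so the relation holds for every integer in [-1000, 1000].

No counterexample exists.

Answer: True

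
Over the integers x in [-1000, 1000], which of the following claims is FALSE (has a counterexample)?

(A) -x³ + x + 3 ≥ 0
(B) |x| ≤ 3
(A) x = 2: LHS = -2³ + 2 + 3 = -3; -3 ≥ 0 — FAILS
(B) x = 4: LHS = |4| = 4; 4 ≤ 3 — FAILS

Answer: Both A and B are false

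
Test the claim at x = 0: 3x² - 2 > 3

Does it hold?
x = 0: LHS = 3·0² - 2 = -2; -2 > 3 — FAILS

The relation fails at x = 0, so x = 0 is a counterexample.

Answer: No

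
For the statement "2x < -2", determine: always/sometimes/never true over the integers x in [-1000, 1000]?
Holds at x = -2: LHS = 2·(-2) = -4; -4 < -2 — holds
Fails at x = 0: LHS = 2·0 = 0; 0 < -2 — FAILS
It is satisfied by some integers in the range but not all.

Answer: Sometimes true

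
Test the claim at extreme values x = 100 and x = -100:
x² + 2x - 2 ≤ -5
x = 100: LHS = 100² + 2·100 - 2 = 10198; 10198 ≤ -5 — FAILS
x = -100: LHS = (-100)² + 2·(-100) - 2 = 9798; 9798 ≤ -5 — FAILS

Answer: No, fails for both x = 100 and x = -100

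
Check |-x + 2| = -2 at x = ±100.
x = 100: LHS = |-100 + 2| = |-98| = 98; 98 = -2 — FAILS
x = -100: LHS = |-(-100) + 2| = |102| = 102; 102 = -2 — FAILS

Answer: No, fails for both x = 100 and x = -100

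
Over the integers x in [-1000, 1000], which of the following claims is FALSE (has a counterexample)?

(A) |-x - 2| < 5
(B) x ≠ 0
(A) x = 3: LHS = |-3 - 2| = |-5| = 5; 5 < 5 — FAILS
(B) x = 0: 0 ≠ 0 — FAILS

Answer: Both A and B are false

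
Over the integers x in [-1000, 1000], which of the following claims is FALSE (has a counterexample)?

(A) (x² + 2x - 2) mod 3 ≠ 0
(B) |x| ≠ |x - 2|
(A) x = -1: LHS = ((-1)² + 2·(-1) - 2) mod 3 = (-3) mod 3 = 0; 0 ≠ 0 — FAILS
(B) x = 1: LHS = |1| = 1, RHS = |1 - 2| = |-1| = 1; 1 ≠ 1 — FAILS

Answer: Both A and B are false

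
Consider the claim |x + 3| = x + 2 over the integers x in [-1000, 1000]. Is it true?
The claim fails at x = 0:
x = 0: LHS = |0 + 3| = |3| = 3, RHS = 0 + 2 = 2; 3 = 2 — FAILS

Because a single integer refutes it, the statement is false.

Answer: False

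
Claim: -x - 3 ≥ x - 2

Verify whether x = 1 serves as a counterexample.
Substitute x = 1 into the relation:
x = 1: LHS = -1 - 3 = -4, RHS = 1 - 2 = -1; -4 ≥ -1 — FAILS

Since the claim fails at x = 1, this value is a counterexample.

Answer: Yes, x = 1 is a counterexample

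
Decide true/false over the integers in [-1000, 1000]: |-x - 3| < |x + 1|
The claim fails at x = 0:
x = 0: LHS = |-0 - 3| = |-3| = 3, RHS = |0 + 1| = |1| = 1; 3 < 1 — FAILS

Because a single integer refutes it, the statement is false.

Answer: False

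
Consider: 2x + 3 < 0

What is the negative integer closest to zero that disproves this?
Testing negative integers from -1 downward:
x = -1: LHS = 2·(-1) + 3 = 1; 1 < 0 — FAILS  ← closest negative counterexample to 0

Answer: x = -1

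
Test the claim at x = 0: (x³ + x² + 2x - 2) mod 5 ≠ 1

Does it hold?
x = 0: LHS = (0³ + 0² + 2·0 - 2) mod 5 = (-2) mod 5 = 3; 3 ≠ 1 — holds

The relation is satisfied at x = 0.

Answer: Yes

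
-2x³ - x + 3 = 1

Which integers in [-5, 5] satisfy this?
Track d = LHS − RHS over the integers in [-5, 5]. Equality would need d = 0, but d changes sign only between consecutive integers, jumping over 0:
x = 0: LHS = -2·0³ - 0 + 3 = 3; 3 = 1 — FAILS  (d = 2)
x = 1: LHS = -2·1³ - 1 + 3 = 0; 0 = 1 — FAILS  (d = -1)
Away from these crossings d keeps a constant sign, and checking every integer in [-5, 5] confirms d ≠ 0 throughout. Hence the two sides are never equal, so the claimed relation (=) fails for every integer in [-5, 5].

Answer: None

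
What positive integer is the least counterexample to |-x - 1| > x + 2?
Testing positive integers:
x = 1: LHS = |-1 - 1| = |-2| = 2, RHS = 1 + 2 = 3; 2 > 3 — FAILS  ← smallest positive counterexample

Answer: x = 1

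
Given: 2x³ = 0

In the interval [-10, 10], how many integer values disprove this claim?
Counterexamples in [-10, 10]: {-10, -9, -8, -7, -6, -5, -4, -3, -2, -1, 1, 2, 3, 4, 5, 6, 7, 8, 9, 10}.

Counting them gives 20 values.

Answer: 20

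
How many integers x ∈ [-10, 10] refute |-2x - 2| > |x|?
Counterexamples in [-10, 10]: {-2, -1}.

Counting them gives 2 values.

Answer: 2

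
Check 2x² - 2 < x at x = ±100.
x = 100: LHS = 2·100² - 2 = 19998; 19998 < 100 — FAILS
x = -100: LHS = 2·(-100)² - 2 = 19998; 19998 < -100 — FAILS

Answer: No, fails for both x = 100 and x = -100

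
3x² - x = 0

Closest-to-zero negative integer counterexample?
Testing negative integers from -1 downward:
x = -1: LHS = 3·(-1)² - (-1) = 4; 4 = 0 — FAILS  ← closest negative counterexample to 0

Answer: x = -1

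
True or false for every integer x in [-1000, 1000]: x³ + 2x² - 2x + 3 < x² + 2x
The claim fails at x = 0:
x = 0: LHS = 0³ + 2·0² - 2·0 + 3 = 3, RHS = 0² + 2·0 = 0; 3 < 0 — FAILS

Because a single integer refutes it, the statement is false.

Answer: False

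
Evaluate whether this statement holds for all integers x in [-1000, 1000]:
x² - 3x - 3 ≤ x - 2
The claim fails at x = -1:
x = -1: LHS = (-1)² - 3·(-1) - 3 = 1, RHS = (-1) - 2 = -3; 1 ≤ -3 — FAILS

Because a single integer refutes it, the statement is false.

Answer: False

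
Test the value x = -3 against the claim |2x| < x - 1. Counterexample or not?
Substitute x = -3 into the relation:
x = -3: LHS = |2·(-3)| = |-6| = 6, RHS = (-3) - 1 = -4; 6 < -4 — FAILS

Since the claim fails at x = -3, this value is a counterexample.

Answer: Yes, x = -3 is a counterexample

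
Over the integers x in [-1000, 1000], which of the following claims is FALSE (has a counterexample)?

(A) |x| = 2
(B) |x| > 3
(A) x = 0: LHS = |0| = 0; 0 = 2 — FAILS
(B) x = 0: LHS = |0| = 0; 0 > 3 — FAILS

Answer: Both A and B are false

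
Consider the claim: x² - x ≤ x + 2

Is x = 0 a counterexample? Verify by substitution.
Substitute x = 0 into the relation:
x = 0: LHS = 0² - 0 = 0, RHS = 0 + 2 = 2; 0 ≤ 2 — holds

The claim holds here, so x = 0 is not a counterexample. (A counterexample exists elsewhere, e.g. x = -1.)

Answer: No, x = 0 is not a counterexample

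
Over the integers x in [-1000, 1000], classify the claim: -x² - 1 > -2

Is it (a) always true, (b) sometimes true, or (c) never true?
Holds at x = 0: LHS = -0² - 1 = -1; -1 > -2 — holds
Fails at x = 1: LHS = -1² - 1 = -2; -2 > -2 — FAILS
It is satisfied by some integers in the range but not all.

Answer: Sometimes true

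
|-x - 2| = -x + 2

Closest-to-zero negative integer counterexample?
Testing negative integers from -1 downward:
x = -1: LHS = |-(-1) - 2| = |-1| = 1, RHS = -(-1) + 2 = 3; 1 = 3 — FAILS  ← closest negative counterexample to 0

Answer: x = -1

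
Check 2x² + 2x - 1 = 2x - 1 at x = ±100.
x = 100: LHS = 2·100² + 2·100 - 1 = 20199, RHS = 2·100 - 1 = 199; 20199 = 199 — FAILS
x = -100: LHS = 2·(-100)² + 2·(-100) - 1 = 19799, RHS = 2·(-100) - 1 = -201; 19799 = -201 — FAILS

Answer: No, fails for both x = 100 and x = -100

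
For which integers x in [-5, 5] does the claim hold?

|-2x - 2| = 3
Track d = LHS − RHS over the integers in [-5, 5]. Equality would need d = 0, but d changes sign only between consecutive integers, jumping over 0:
x = -3: LHS = |-2·(-3) - 2| = |4| = 4; 4 = 3 — FAILS  (d = 1)
x = -2: LHS = |-2·(-2) - 2| = |2| = 2; 2 = 3 — FAILS  (d = -1)
x = 0: LHS = |-2·0 - 2| = |-2| = 2; 2 = 3 — FAILS  (d = -1)
x = 1: LHS = |-2·1 - 2| = |-4| = 4; 4 = 3 — FAILS  (d = 1)
Away from these crossings d keeps a constant sign, and checking every integer in [-5, 5] confirms d ≠ 0 throughout. Hence the two sides are never equal, so the claimed relation (=) fails for every integer in [-5, 5].

Answer: None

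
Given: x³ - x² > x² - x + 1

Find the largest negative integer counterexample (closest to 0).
Testing negative integers from -1 downward:
x = -1: LHS = (-1)³ - (-1)² = -2, RHS = (-1)² - (-1) + 1 = 3; -2 > 3 — FAILS  ← closest negative counterexample to 0

Answer: x = -1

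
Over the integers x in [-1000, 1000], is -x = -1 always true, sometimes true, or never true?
Holds at x = 1: -1 = -1 — holds
Fails at x = 0: LHS = -0 = 0; 0 = -1 — FAILS
It is satisfied by some integers in the range but not all.

Answer: Sometimes true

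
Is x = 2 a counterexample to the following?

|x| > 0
Substitute x = 2 into the relation:
x = 2: LHS = |2| = 2; 2 > 0 — holds

The claim holds here, so x = 2 is not a counterexample. (A counterexample exists elsewhere, e.g. x = 0.)

Answer: No, x = 2 is not a counterexample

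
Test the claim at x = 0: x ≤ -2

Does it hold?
x = 0: 0 ≤ -2 — FAILS

The relation fails at x = 0, so x = 0 is a counterexample.

Answer: No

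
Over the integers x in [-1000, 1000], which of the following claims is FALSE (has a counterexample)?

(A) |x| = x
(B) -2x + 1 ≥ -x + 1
(A) x = -1: LHS = |-1| = 1; 1 = -1 — FAILS
(B) x = 1: LHS = -2·1 + 1 = -1, RHS = -1 + 1 = 0; -1 ≥ 0 — FAILS

Answer: Both A and B are false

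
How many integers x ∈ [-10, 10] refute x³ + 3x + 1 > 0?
Counterexamples in [-10, 10]: {-10, -9, -8, -7, -6, -5, -4, -3, -2, -1}.

Counting them gives 10 values.

Answer: 10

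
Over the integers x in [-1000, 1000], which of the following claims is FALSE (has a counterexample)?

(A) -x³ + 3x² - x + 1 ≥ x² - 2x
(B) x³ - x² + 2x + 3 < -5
(A) x = 3: LHS = -3³ + 3·3² - 3 + 1 = -2, RHS = 3² - 2·3 = 3; -2 ≥ 3 — FAILS
(B) x = 0: LHS = 0³ - 0² + 2·0 + 3 = 3; 3 < -5 — FAILS

Answer: Both A and B are false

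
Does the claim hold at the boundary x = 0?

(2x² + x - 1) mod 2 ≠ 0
x = 0: LHS = (2·0² + 0 - 1) mod 2 = (-1) mod 2 = 1; 1 ≠ 0 — holds

The relation is satisfied at x = 0.

Answer: Yes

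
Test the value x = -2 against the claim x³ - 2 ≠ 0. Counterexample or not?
Substitute x = -2 into the relation:
x = -2: LHS = (-2)³ - 2 = -10; -10 ≠ 0 — holds

The relation holds at x = -2, so it is not a counterexample.

Answer: No, x = -2 is not a counterexample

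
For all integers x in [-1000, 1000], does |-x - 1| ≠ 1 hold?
The claim fails at x = 0:
x = 0: LHS = |-0 - 1| = |-1| = 1; 1 ≠ 1 — FAILS

Because a single integer refutes it, the statement is false.

Answer: False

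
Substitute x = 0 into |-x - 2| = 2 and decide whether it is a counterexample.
Substitute x = 0 into the relation:
x = 0: LHS = |-0 - 2| = |-2| = 2; 2 = 2 — holds

The claim holds here, so x = 0 is not a counterexample. (A counterexample exists elsewhere, e.g. x = 1.)

Answer: No, x = 0 is not a counterexample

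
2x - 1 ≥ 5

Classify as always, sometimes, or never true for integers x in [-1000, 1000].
Holds at x = 3: LHS = 2·3 - 1 = 5; 5 ≥ 5 — holds
Fails at x = 0: LHS = 2·0 - 1 = -1; -1 ≥ 5 — FAILS
It is satisfied by some integers in the range but not all.

Answer: Sometimes true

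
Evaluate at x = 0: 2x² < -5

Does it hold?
x = 0: LHS = 2·0² = 0; 0 < -5 — FAILS

The relation fails at x = 0, so x = 0 is a counterexample.

Answer: No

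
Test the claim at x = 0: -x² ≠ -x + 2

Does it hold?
x = 0: LHS = -0² = 0, RHS = -0 + 2 = 2; 0 ≠ 2 — holds

The relation is satisfied at x = 0.

Answer: Yes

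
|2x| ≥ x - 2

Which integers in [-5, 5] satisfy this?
Over all integers in [-5, 5], LHS − RHS is smallest at x = 0, where it equals 2:
x = 0: LHS = |2·0| = |0| = 0, RHS = 0 - 2 = -2; 0 ≥ -2 — holds
At the ends of the range:
x = -5: LHS = |2·(-5)| = |-10| = 10, RHS = (-5) - 2 = -7; 10 ≥ -7 — holds
x = 5: LHS = |2·5| = |10| = 10, RHS = 5 - 2 = 3; 10 ≥ 3 — holds
Hence LHS − RHS is never negative, i.e. LHS ≥ RHS throughout, so the relation holds for every integer in [-5, 5].

Answer: All integers in [-5, 5]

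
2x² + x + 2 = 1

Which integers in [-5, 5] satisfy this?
Over all integers in [-5, 5], LHS − RHS is always positive; it is smallest at x = 0, where it equals 1:
x = 0: LHS = 2·0² + 0 + 2 = 2; 2 = 1 — FAILS
At the ends of the range:
x = -5: LHS = 2·(-5)² + (-5) + 2 = 47; 47 = 1 — FAILS
x = 5: LHS = 2·5² + 5 + 2 = 57; 57 = 1 — FAILS
Hence LHS − RHS is never 0, i.e. the two sides are never equal, so the claimed relation (=) fails for every integer in [-5, 5].

Answer: None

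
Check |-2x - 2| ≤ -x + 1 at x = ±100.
x = 100: LHS = |-2·100 - 2| = |-202| = 202, RHS = -100 + 1 = -99; 202 ≤ -99 — FAILS
x = -100: LHS = |-2·(-100) - 2| = |198| = 198, RHS = -(-100) + 1 = 101; 198 ≤ 101 — FAILS

Answer: No, fails for both x = 100 and x = -100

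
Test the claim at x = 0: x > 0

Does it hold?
x = 0: 0 > 0 — FAILS

The relation fails at x = 0, so x = 0 is a counterexample.

Answer: No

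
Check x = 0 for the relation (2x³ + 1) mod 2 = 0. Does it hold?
x = 0: LHS = (2·0³ + 1) mod 2 = 1 mod 2 = 1; 1 = 0 — FAILS

The relation fails at x = 0, so x = 0 is a counterexample.

Answer: No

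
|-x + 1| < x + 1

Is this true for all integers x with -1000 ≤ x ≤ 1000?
The claim fails at x = 0:
x = 0: LHS = |-0 + 1| = |1| = 1, RHS = 0 + 1 = 1; 1 < 1 — FAILS

Because a single integer refutes it, the statement is false.

Answer: False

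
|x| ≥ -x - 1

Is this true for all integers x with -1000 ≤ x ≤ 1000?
Over all integers in [-1000, 1000], LHS − RHS is smallest at x = 0, where it equals 1:
x = 0: LHS = |0| = 0, RHS = -0 - 1 = -1; 0 ≥ -1 — holds
At the ends of the range:
x = -1000: LHS = |-1000| = 1000, RHS = -(-1000) - 1 = 999; 1000 ≥ 999 — holds
x = 1000: LHS = |1000| = 1000, RHS = -1000 - 1 = -1001; 1000 ≥ -1001 — holds
Hence LHS − RHS is never negative, i.e. LHS ≥ RHS throughout, so the relation holds for every integer in [-1000, 1000].

No counterexample exists.

Answer: True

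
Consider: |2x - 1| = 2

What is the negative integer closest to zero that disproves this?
Testing negative integers from -1 downward:
x = -1: LHS = |2·(-1) - 1| = |-3| = 3; 3 = 2 — FAILS  ← closest negative counterexample to 0

Answer: x = -1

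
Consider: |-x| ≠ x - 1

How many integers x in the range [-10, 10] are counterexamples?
Over all integers in [-10, 10], LHS − RHS is always positive; it is smallest at x = 0, where it equals 1:
x = 0: LHS = |-0| = |0| = 0, RHS = 0 - 1 = -1; 0 ≠ -1 — holds
At the ends of the range:
x = -10: LHS = |-(-10)| = |10| = 10, RHS = (-10) - 1 = -11; 10 ≠ -11 — holds
x = 10: LHS = |-10| = 10, RHS = 10 - 1 = 9; 10 ≠ 9 — holds
Hence LHS − RHS is never 0, i.e. the two sides are never equal, so the relation holds for every integer in [-10, 10].

No counterexample appears in that range.

Answer: 0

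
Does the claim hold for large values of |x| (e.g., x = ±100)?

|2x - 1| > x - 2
x = 100: LHS = |2·100 - 1| = |199| = 199, RHS = 100 - 2 = 98; 199 > 98 — holds
x = -100: LHS = |2·(-100) - 1| = |-201| = 201, RHS = (-100) - 2 = -102; 201 > -102 — holds

Answer: Yes, holds for both x = 100 and x = -100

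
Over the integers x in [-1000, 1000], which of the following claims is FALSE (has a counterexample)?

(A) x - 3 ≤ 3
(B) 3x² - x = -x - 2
(A) x = 7: LHS = 7 - 3 = 4; 4 ≤ 3 — FAILS
(B) x = 0: LHS = 3·0² - 0 = 0, RHS = -0 - 2 = -2; 0 = -2 — FAILS

Answer: Both A and B are false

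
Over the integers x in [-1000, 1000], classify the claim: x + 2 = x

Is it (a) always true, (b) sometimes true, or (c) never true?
Over all integers in [-1000, 1000], LHS − RHS is always positive; it is smallest at x = 0, where it equals 2:
x = 0: LHS = 0 + 2 = 2; 2 = 0 — FAILS
At the ends of the range:
x = -1000: LHS = (-1000) + 2 = -998; -998 = -1000 — FAILS
x = 1000: LHS = 1000 + 2 = 1002; 1002 = 1000 — FAILS
Hence LHS − RHS is never 0, i.e. the two sides are never equal, so the claimed relation (=) fails for every integer in [-1000, 1000].

No integer in the range satisfies it.

Answer: Never true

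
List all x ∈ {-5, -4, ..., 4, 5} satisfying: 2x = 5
Track d = LHS − RHS over the integers in [-5, 5]. Equality would need d = 0, but d changes sign only between consecutive integers, jumping over 0:
x = 2: LHS = 2·2 = 4; 4 = 5 — FAILS  (d = -1)
x = 3: LHS = 2·3 = 6; 6 = 5 — FAILS  (d = 1)
Away from these crossings d keeps a constant sign, and checking every integer in [-5, 5] confirms d ≠ 0 throughout. Hence the two sides are never equal, so the claimed relation (=) fails for every integer in [-5, 5].

Answer: None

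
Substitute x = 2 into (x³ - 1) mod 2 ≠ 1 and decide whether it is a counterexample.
Substitute x = 2 into the relation:
x = 2: LHS = (2³ - 1) mod 2 = 7 mod 2 = 1; 1 ≠ 1 — FAILS

Since the claim fails at x = 2, this value is a counterexample.

Answer: Yes, x = 2 is a counterexample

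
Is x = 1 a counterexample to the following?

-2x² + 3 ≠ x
Substitute x = 1 into the relation:
x = 1: LHS = -2·1² + 3 = 1; 1 ≠ 1 — FAILS

Since the claim fails at x = 1, this value is a counterexample.

Answer: Yes, x = 1 is a counterexample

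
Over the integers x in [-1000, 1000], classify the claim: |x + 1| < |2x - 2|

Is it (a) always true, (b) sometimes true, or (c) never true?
Holds at x = 0: LHS = |0 + 1| = |1| = 1, RHS = |2·0 - 2| = |-2| = 2; 1 < 2 — holds
Fails at x = 1: LHS = |1 + 1| = |2| = 2, RHS = |2·1 - 2| = |0| = 0; 2 < 0 — FAILS
It is satisfied by some integers in the range but not all.

Answer: Sometimes true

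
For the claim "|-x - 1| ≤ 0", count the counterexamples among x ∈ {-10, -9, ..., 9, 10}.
Counterexamples in [-10, 10]: {-10, -9, -8, -7, -6, -5, -4, -3, -2, 0, 1, 2, 3, 4, 5, 6, 7, 8, 9, 10}.

Counting them gives 20 values.

Answer: 20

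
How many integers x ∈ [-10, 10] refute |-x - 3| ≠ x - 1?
Over all integers in [-10, 10], LHS − RHS is always positive; it is smallest at x = 0, where it equals 4:
x = 0: LHS = |-0 - 3| = |-3| = 3, RHS = 0 - 1 = -1; 3 ≠ -1 — holds
At the ends of the range:
x = -10: LHS = |-(-10) - 3| = |7| = 7, RHS = (-10) - 1 = -11; 7 ≠ -11 — holds
x = 10: LHS = |-10 - 3| = |-13| = 13, RHS = 10 - 1 = 9; 13 ≠ 9 — holds
Hence LHS − RHS is never 0, i.e. the two sides are never equal, so the relation holds for every integer in [-10, 10].

No counterexample appears in that range.

Answer: 0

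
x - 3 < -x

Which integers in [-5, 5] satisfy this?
Holds for: {-5, -4, -3, -2, -1, 0, 1}
Fails for: {2, 3, 4, 5}

Answer: {-5, -4, -3, -2, -1, 0, 1}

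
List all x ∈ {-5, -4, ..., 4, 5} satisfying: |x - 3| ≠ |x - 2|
Track d = LHS − RHS over the integers in [-5, 5]. Equality would need d = 0, but d changes sign only between consecutive integers, jumping over 0:
x = 2: LHS = |2 - 3| = |-1| = 1, RHS = |2 - 2| = |0| = 0; 1 ≠ 0 — holds  (d = 1)
x = 3: LHS = |3 - 3| = |0| = 0, RHS = |3 - 2| = |1| = 1; 0 ≠ 1 — holds  (d = -1)
Away from these crossings d keeps a constant sign, and checking every integer in [-5, 5] confirms d ≠ 0 throughout. Hence the two sides are never equal, so the relation holds for every integer in [-5, 5].

Answer: All integers in [-5, 5]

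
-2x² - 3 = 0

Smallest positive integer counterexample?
Testing positive integers:
x = 1: LHS = -2·1² - 3 = -5; -5 = 0 — FAILS  ← smallest positive counterexample

Answer: x = 1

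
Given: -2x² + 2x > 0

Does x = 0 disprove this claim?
Substitute x = 0 into the relation:
x = 0: LHS = -2·0² + 2·0 = 0; 0 > 0 — FAILS

Since the claim fails at x = 0, this value is a counterexample.

Answer: Yes, x = 0 is a counterexample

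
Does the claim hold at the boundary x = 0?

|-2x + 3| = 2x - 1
x = 0: LHS = |-2·0 + 3| = |3| = 3, RHS = 2·0 - 1 = -1; 3 = -1 — FAILS

The relation fails at x = 0, so x = 0 is a counterexample.

Answer: No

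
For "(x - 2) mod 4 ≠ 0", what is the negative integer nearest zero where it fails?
Testing negative integers from -1 downward:
x = -1: LHS = ((-1) - 2) mod 4 = (-3) mod 4 = 1; 1 ≠ 0 — holds
x = -2: LHS = ((-2) - 2) mod 4 = (-4) mod 4 = 0; 0 ≠ 0 — FAILS  ← closest negative counterexample to 0

Answer: x = -2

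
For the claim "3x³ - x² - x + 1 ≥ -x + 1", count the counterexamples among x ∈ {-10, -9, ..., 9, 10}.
Counterexamples in [-10, 10]: {-10, -9, -8, -7, -6, -5, -4, -3, -2, -1}.

Counting them gives 10 values.

Answer: 10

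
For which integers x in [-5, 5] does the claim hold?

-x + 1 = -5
Over all integers in [-5, 5], LHS − RHS is always positive; it is smallest at x = 5, where it equals 1:
x = 5: LHS = -5 + 1 = -4; -4 = -5 — FAILS
At the ends of the range:
x = -5: LHS = -(-5) + 1 = 6; 6 = -5 — FAILS
Hence LHS − RHS is never 0, i.e. the two sides are never equal, so the claimed relation (=) fails for every integer in [-5, 5].

Answer: None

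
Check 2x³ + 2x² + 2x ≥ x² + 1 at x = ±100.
x = 100: LHS = 2·100³ + 2·100² + 2·100 = 2020200, RHS = 100² + 1 = 10001; 2020200 ≥ 10001 — holds
x = -100: LHS = 2·(-100)³ + 2·(-100)² + 2·(-100) = -1980200, RHS = (-100)² + 1 = 10001; -1980200 ≥ 10001 — FAILS

Answer: Partially: holds for x = 100, fails for x = -100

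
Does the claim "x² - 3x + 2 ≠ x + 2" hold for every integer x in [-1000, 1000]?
The claim fails at x = 0:
x = 0: LHS = 0² - 3·0 + 2 = 2, RHS = 0 + 2 = 2; 2 ≠ 2 — FAILS

Because a single integer refutes it, the statement is false.

Answer: False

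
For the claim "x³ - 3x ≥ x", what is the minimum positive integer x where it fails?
Testing positive integers:
x = 1: LHS = 1³ - 3·1 = -2; -2 ≥ 1 — FAILS  ← smallest positive counterexample

Answer: x = 1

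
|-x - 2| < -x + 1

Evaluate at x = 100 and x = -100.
x = 100: LHS = |-100 - 2| = |-102| = 102, RHS = -100 + 1 = -99; 102 < -99 — FAILS
x = -100: LHS = |-(-100) - 2| = |98| = 98, RHS = -(-100) + 1 = 101; 98 < 101 — holds

Answer: Partially: fails for x = 100, holds for x = -100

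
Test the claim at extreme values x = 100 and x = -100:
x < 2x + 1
x = 100: RHS = 2·100 + 1 = 201; 100 < 201 — holds
x = -100: RHS = 2·(-100) + 1 = -199; -100 < -199 — FAILS

Answer: Partially: holds for x = 100, fails for x = -100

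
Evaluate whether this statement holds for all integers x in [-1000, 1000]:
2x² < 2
The claim fails at x = 1:
x = 1: LHS = 2·1² = 2; 2 < 2 — FAILS

Because a single integer refutes it, the statement is false.

Answer: False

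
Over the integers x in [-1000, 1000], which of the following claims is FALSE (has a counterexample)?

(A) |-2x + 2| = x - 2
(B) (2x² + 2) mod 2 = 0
(A) x = 0: LHS = |-2·0 + 2| = |2| = 2, RHS = 0 - 2 = -2; 2 = -2 — FAILS

(B) For a polynomial with integer coefficients, its value mod 2 depends only on x mod 2, so it suffices to check one representative of each residue class, x = 0, 1:
x = 0: LHS = (2·0² + 2) mod 2 = 2 mod 2 = 0; 0 = 0 — holds
x = 1: LHS = (2·1² + 2) mod 2 = 4 mod 2 = 0; 0 = 0 — holds
The relation holds in every residue class, so the relation holds for every integer in [-1000, 1000].

Only (A) has a counterexample.

Answer: A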